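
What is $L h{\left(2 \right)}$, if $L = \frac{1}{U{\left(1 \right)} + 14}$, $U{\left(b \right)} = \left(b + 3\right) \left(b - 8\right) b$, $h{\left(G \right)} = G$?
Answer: $- \frac{1}{7} \approx -0.14286$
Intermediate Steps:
$U{\left(b \right)} = b \left(-8 + b\right) \left(3 + b\right)$ ($U{\left(b \right)} = \left(3 + b\right) \left(-8 + b\right) b = \left(-8 + b\right) \left(3 + b\right) b = b \left(-8 + b\right) \left(3 + b\right)$)
$L = - \frac{1}{14}$ ($L = \frac{1}{1 \left(-24 + 1^{2} - 5\right) + 14} = \frac{1}{1 \left(-24 + 1 - 5\right) + 14} = \frac{1}{1 \left(-28\right) + 14} = \frac{1}{-28 + 14} = \frac{1}{-14} = - \frac{1}{14} \approx -0.071429$)
$L h{\left(2 \right)} = \left(- \frac{1}{14}\right) 2 = - \frac{1}{7}$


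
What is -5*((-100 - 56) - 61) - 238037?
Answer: -236952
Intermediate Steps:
-5*((-100 - 56) - 61) - 238037 = -5*(-156 - 61) - 238037 = -5*(-217) - 238037 = 1085 - 238037 = -236952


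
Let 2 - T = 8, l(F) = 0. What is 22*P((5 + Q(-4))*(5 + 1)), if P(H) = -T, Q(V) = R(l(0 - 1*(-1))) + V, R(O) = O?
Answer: 132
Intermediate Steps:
T = -6 (T = 2 - 1*8 = 2 - 8 = -6)
Q(V) = V (Q(V) = 0 + V = V)
P(H) = 6 (P(H) = -1*(-6) = 6)
22*P((5 + Q(-4))*(5 + 1)) = 22*6 = 132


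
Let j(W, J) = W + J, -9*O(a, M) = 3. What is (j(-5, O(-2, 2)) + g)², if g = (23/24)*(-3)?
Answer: 38809/576 ≈ 67.377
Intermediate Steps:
O(a, M) = -⅓ (O(a, M) = -⅑*3 = -⅓)
j(W, J) = J + W
g = -23/8 (g = (23*(1/24))*(-3) = (23/24)*(-3) = -23/8 ≈ -2.8750)
(j(-5, O(-2, 2)) + g)² = ((-⅓ - 5) - 23/8)² = (-16/3 - 23/8)² = (-197/24)² = 38809/576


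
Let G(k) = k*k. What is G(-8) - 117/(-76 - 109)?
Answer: 11957/185 ≈ 64.632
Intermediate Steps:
G(k) = k²
G(-8) - 117/(-76 - 109) = (-8)² - 117/(-76 - 109) = 64 - 117/(-185) = 64 - 1/185*(-117) = 64 + 117/185 = 11957/185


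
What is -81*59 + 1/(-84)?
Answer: -401437/84 ≈ -4779.0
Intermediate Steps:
-81*59 + 1/(-84) = -4779 - 1/84 = -401437/84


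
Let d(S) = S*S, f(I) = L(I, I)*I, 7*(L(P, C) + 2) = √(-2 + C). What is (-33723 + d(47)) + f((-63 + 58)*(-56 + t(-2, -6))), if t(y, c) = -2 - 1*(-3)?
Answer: -32064 + 275*√273/7 ≈ -31415.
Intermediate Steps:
t(y, c) = 1 (t(y, c) = -2 + 3 = 1)
L(P, C) = -2 + √(-2 + C)/7
f(I) = I*(-2 + √(-2 + I)/7) (f(I) = (-2 + √(-2 + I)/7)*I = I*(-2 + √(-2 + I)/7))
d(S) = S²
(-33723 + d(47)) + f((-63 + 58)*(-56 + t(-2, -6))) = (-33723 + 47²) + ((-63 + 58)*(-56 + 1))*(-14 + √(-2 + (-63 + 58)*(-56 + 1)))/7 = (-33723 + 2209) + (-5*(-55))*(-14 + √(-2 - 5*(-55)))/7 = -31514 + (⅐)*275*(-14 + √(-2 + 275)) = -31514 + (⅐)*275*(-14 + √273) = -31514 + (-550 + 275*√273/7) = -32064 + 275*√273/7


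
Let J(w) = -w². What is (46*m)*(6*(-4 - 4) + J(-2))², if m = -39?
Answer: -4850976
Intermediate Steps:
(46*m)*(6*(-4 - 4) + J(-2))² = (46*(-39))*(6*(-4 - 4) - 1*(-2)²)² = -1794*(6*(-8) - 1*4)² = -1794*(-48 - 4)² = -1794*(-52)² = -1794*2704 = -4850976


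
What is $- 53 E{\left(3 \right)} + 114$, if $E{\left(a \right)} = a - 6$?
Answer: $273$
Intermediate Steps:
$E{\left(a \right)} = -6 + a$ ($E{\left(a \right)} = a - 6 = -6 + a$)
$- 53 E{\left(3 \right)} + 114 = - 53 \left(-6 + 3\right) + 114 = \left(-53\right) \left(-3\right) + 114 = 159 + 114 = 273$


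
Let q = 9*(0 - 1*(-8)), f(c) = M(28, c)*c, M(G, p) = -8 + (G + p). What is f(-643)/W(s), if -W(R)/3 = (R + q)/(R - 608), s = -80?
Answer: -34450654/3 ≈ -1.1484e+7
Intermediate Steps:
M(G, p) = -8 + G + p
f(c) = c*(20 + c) (f(c) = (-8 + 28 + c)*c = (20 + c)*c = c*(20 + c))
q = 72 (q = 9*(0 + 8) = 9*8 = 72)
W(R) = -3*(72 + R)/(-608 + R) (W(R) = -3*(R + 72)/(R - 608) = -3*(72 + R)/(-608 + R))
f(-643)/W(s) = (-643*(20 - 643))/((3*(-72 - 1*(-80))/(-608 - 80))) = (-643*(-623))/((3*(-72 + 80)/(-688))) = 400589/((3*(-1/688)*8)) = 400589/(-3/86) = 400589*(-86/3) = -34450654/3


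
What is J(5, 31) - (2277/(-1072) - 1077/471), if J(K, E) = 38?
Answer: 7137889/168304 ≈ 42.411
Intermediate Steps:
J(5, 31) - (2277/(-1072) - 1077/471) = 38 - (2277/(-1072) - 1077/471) = 38 - (2277*(-1/1072) - 1077*1/471) = 38 - (-2277/1072 - 359/157) = 38 - 1*(-742337/168304) = 38 + 742337/168304 = 7137889/168304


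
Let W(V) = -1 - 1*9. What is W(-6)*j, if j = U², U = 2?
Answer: -40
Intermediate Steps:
W(V) = -10 (W(V) = -1 - 9 = -10)
j = 4 (j = 2² = 4)
W(-6)*j = -10*4 = -40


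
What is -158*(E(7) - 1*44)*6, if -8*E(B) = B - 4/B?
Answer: 594633/14 ≈ 42474.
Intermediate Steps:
E(B) = 1/(2*B) - B/8 (E(B) = -(B - 4/B)/8 = 1/(2*B) - B/8)
-158*(E(7) - 1*44)*6 = -158*((⅛)*(4 - 1*7²)/7 - 1*44)*6 = -158*((⅛)*(⅐)*(4 - 1*49) - 44)*6 = -158*((⅛)*(⅐)*(4 - 49) - 44)*6 = -158*((⅛)*(⅐)*(-45) - 44)*6 = -158*(-45/56 - 44)*6 = -158*(-2509/56)*6 = (198211/28)*6 = 594633/14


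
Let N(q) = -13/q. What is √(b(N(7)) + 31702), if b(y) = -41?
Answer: √31661 ≈ 177.94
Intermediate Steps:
√(b(N(7)) + 31702) = √(-41 + 31702) = √31661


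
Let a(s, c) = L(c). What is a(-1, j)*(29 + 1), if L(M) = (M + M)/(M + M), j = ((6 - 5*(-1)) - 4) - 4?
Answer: 30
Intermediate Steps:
j = 3 (j = ((6 + 5) - 4) - 4 = (11 - 4) - 4 = 7 - 4 = 3)
L(M) = 1 (L(M) = (2*M)/((2*M)) = (2*M)*(1/(2*M)) = 1)
a(s, c) = 1
a(-1, j)*(29 + 1) = 1*(29 + 1) = 1*30 = 30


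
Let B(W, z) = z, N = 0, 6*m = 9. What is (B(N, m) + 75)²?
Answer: 23409/4 ≈ 5852.3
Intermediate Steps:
m = 3/2 (m = (⅙)*9 = 3/2 ≈ 1.5000)
(B(N, m) + 75)² = (3/2 + 75)² = (153/2)² = 23409/4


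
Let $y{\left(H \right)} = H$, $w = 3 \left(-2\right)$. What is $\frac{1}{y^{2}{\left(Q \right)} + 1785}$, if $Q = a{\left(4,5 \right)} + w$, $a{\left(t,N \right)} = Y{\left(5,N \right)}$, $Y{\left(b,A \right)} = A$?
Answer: $\frac{1}{1786} \approx 0.00055991$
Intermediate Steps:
$a{\left(t,N \right)} = N$
$w = -6$
$Q = -1$ ($Q = 5 - 6 = -1$)
$\frac{1}{y^{2}{\left(Q \right)} + 1785} = \frac{1}{\left(-1\right)^{2} + 1785} = \frac{1}{1 + 1785} = \frac{1}{1786}$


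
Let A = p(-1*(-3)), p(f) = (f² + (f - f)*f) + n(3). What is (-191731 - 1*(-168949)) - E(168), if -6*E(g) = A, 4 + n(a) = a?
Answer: -68342/3 ≈ -22781.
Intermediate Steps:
n(a) = -4 + a
p(f) = -1 + f² (p(f) = (f² + (f - f)*f) + (-4 + 3) = (f² + 0*f) - 1 = (f² + 0) - 1 = f² - 1 = -1 + f²)
A = 8 (A = -1 + (-1*(-3))² = -1 + 3² = -1 + 9 = 8)
E(g) = -4/3 (E(g) = -⅙*8 = -4/3)
(-191731 - 1*(-168949)) - E(168) = (-191731 - 1*(-168949)) - 1*(-4/3) = (-191731 + 168949) + 4/3 = -22782 + 4/3 = -68342/3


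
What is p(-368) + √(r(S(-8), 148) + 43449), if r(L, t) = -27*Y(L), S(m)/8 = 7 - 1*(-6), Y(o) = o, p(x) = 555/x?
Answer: -555/368 + √40641 ≈ 200.09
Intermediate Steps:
S(m) = 104 (S(m) = 8*(7 - 1*(-6)) = 8*(7 + 6) = 8*13 = 104)
r(L, t) = -27*L
p(-368) + √(r(S(-8), 148) + 43449) = 555/(-368) + √(-27*104 + 43449) = 555*(-1/368) + √(-2808 + 43449) = -555/368 + √40641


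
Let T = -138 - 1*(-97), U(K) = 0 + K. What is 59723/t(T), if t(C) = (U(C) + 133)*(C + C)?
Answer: -59723/7544 ≈ -7.9166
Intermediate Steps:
U(K) = K
T = -41 (T = -138 + 97 = -41)
t(C) = 2*C*(133 + C) (t(C) = (C + 133)*(C + C) = (133 + C)*(2*C) = 2*C*(133 + C))
59723/t(T) = 59723/((2*(-41)*(133 - 41))) = 59723/((2*(-41)*92)) = 59723/(-7544) = 59723*(-1/7544) = -59723/7544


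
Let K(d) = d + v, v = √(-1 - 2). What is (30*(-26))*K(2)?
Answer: -1560 - 780*I*√3 ≈ -1560.0 - 1351.0*I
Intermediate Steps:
v = I*√3 (v = √(-3) = I*√3 ≈ 1.732*I)
K(d) = d + I*√3
(30*(-26))*K(2) = (30*(-26))*(2 + I*√3) = -780*(2 + I*√3) = -1560 - 780*I*√3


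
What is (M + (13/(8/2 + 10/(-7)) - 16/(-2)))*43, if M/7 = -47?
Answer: -244541/18 ≈ -13586.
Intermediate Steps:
M = -329 (M = 7*(-47) = -329)
(M + (13/(8/2 + 10/(-7)) - 16/(-2)))*43 = (-329 + (13/(8/2 + 10/(-7)) - 16/(-2)))*43 = (-329 + (13/(8*(½) + 10*(-⅐)) - 16*(-½)))*43 = (-329 + (13/(4 - 10/7) + 8))*43 = (-329 + (13/(18/7) + 8))*43 = (-329 + (13*(7/18) + 8))*43 = (-329 + (91/18 + 8))*43 = (-329 + 235/18)*43 = -5687/18*43 = -244541/18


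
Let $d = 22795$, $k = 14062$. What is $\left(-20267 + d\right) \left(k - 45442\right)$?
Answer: $-79328640$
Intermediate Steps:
$\left(-20267 + d\right) \left(k - 45442\right) = \left(-20267 + 22795\right) \left(14062 - 45442\right) = 2528 \left(-31380\right) = -79328640$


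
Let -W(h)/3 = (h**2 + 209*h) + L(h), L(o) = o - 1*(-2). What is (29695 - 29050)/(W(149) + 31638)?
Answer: -215/42947 ≈ -0.0050062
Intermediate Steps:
L(o) = 2 + o (L(o) = o + 2 = 2 + o)
W(h) = -6 - 630*h - 3*h**2 (W(h) = -3*((h**2 + 209*h) + (2 + h)) = -3*(2 + h**2 + 210*h) = -6 - 630*h - 3*h**2)
(29695 - 29050)/(W(149) + 31638) = (29695 - 29050)/((-6 - 630*149 - 3*149**2) + 31638) = 645/((-6 - 93870 - 3*22201) + 31638) = 645/((-6 - 93870 - 66603) + 31638) = 645/(-160479 + 31638) = 645/(-128841) = 645*(-1/128841) = -215/42947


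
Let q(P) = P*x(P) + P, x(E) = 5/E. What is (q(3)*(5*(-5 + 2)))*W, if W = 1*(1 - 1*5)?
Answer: 480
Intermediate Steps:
W = -4 (W = 1*(1 - 5) = 1*(-4) = -4)
q(P) = 5 + P (q(P) = P*(5/P) + P = 5 + P)
(q(3)*(5*(-5 + 2)))*W = ((5 + 3)*(5*(-5 + 2)))*(-4) = (8*(5*(-3)))*(-4) = (8*(-15))*(-4) = -120*(-4) = 480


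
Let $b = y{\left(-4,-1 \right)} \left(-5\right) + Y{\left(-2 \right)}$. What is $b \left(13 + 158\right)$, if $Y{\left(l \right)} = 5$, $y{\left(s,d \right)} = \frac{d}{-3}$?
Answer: $570$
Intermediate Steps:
$y{\left(s,d \right)} = - \frac{d}{3}$ ($y{\left(s,d \right)} = d \left(- \frac{1}{3}\right) = - \frac{d}{3}$)
$b = \frac{10}{3}$ ($b = \left(- \frac{1}{3}\right) \left(-1\right) \left(-5\right) + 5 = \frac{1}{3} \left(-5\right) + 5 = - \frac{5}{3} + 5 = \frac{10}{3} \approx 3.3333$)
$b \left(13 + 158\right) = \frac{10 \left(13 + 158\right)}{3} = \frac{10}{3} \cdot 171 = 570$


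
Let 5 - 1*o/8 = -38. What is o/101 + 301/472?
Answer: 192769/47672 ≈ 4.0437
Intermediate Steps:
o = 344 (o = 40 - 8*(-38) = 40 + 304 = 344)
o/101 + 301/472 = 344/101 + 301/472 = 192769/47672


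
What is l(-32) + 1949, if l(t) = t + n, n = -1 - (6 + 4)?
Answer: 1906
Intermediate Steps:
n = -11 (n = -1 - 1*10 = -1 - 10 = -11)
l(t) = -11 + t (l(t) = t - 11 = -11 + t)
l(-32) + 1949 = (-11 - 32) + 1949 = -43 + 1949 = 1906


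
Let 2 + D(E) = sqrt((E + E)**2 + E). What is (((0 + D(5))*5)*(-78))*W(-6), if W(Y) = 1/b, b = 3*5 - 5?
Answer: 78 - 39*sqrt(105) ≈ -321.63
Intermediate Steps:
D(E) = -2 + sqrt(E + 4*E**2) (D(E) = -2 + sqrt((E + E)**2 + E) = -2 + sqrt((2*E)**2 + E) = -2 + sqrt(4*E**2 + E) = -2 + sqrt(E + 4*E**2))
b = 10 (b = 15 - 5 = 10)
W(Y) = 1/10
(((0 + D(5))*5)*(-78))*W(-6) = (((0 + (-2 + sqrt(5*(1 + 4*5))))*5)*(-78))*(1/10) = (((0 + (-2 + sqrt(5*(1 + 20))))*5)*(-78))*(1/10) = (((0 + (-2 + sqrt(5*21)))*5)*(-78))*(1/10) = (((0 + (-2 + sqrt(105)))*5)*(-78))*(1/10) = (((-2 + sqrt(105))*5)*(-78))*(1/10) = ((-10 + 5*sqrt(105))*(-78))*(1/10) = (780 - 390*sqrt(105))*(1/10) = 78 - 39*sqrt(105)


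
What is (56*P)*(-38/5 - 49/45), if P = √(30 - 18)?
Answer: -43792*√3/45 ≈ -1685.6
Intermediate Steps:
P = 2*√3 (P = √12 = 2*√3 ≈ 3.4641)
(56*P)*(-38/5 - 49/45) = (56*(2*√3))*(-38/5 - 49/45) = (112*√3)*(-38*⅕ - 49*1/45) = (112*√3)*(-38/5 - 49/45) = (112*√3)*(-391/45) = -43792*√3/45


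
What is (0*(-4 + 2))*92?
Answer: 0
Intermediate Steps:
(0*(-4 + 2))*92 = (0*(-2))*92 = 0*92 = 0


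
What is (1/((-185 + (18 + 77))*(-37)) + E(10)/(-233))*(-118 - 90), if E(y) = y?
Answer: 3438968/387945 ≈ 8.8646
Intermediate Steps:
(1/((-185 + (18 + 77))*(-37)) + E(10)/(-233))*(-118 - 90) = (1/((-185 + (18 + 77))*(-37)) + 10/(-233))*(-118 - 90) = (-1/37/(-185 + 95) + 10*(-1/233))*(-208) = (-1/37/(-90) - 10/233)*(-208) = (-1/90*(-1/37) - 10/233)*(-208) = (1/3330 - 10/233)*(-208) = -33067/775890*(-208) = 3438968/387945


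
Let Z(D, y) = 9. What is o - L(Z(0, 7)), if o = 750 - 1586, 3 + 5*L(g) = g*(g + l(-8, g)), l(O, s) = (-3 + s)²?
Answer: -4582/5 ≈ -916.40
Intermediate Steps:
L(g) = -⅗ + g*(g + (-3 + g)²)/5 (L(g) = -⅗ + (g*(g + (-3 + g)²))/5 = -⅗ + g*(g + (-3 + g)²)/5)
o = -836
o - L(Z(0, 7)) = -836 - (-⅗ + (⅕)*9² + (⅕)*9*(-3 + 9)²) = -836 - (-⅗ + (⅕)*81 + (⅕)*9*6²) = -836 - (-⅗ + 81/5 + (⅕)*9*36) = -836 - (-⅗ + 81/5 + 324/5) = -836 - 1*402/5 = -836 - 402/5 = -4582/5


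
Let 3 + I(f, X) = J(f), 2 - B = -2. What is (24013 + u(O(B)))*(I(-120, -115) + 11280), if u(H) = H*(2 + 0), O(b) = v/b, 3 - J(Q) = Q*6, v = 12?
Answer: 288228000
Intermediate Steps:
J(Q) = 3 - 6*Q (J(Q) = 3 - Q*6 = 3 - 6*Q)
B = 4 (B = 2 - 1*(-2) = 2 + 2 = 4)
O(b) = 12/b
I(f, X) = -6*f (I(f, X) = -3 + (3 - 6*f) = -6*f)
u(H) = 2*H (u(H) = H*2 = 2*H)
(24013 + u(O(B)))*(I(-120, -115) + 11280) = (24013 + 2*(12/4))*(-6*(-120) + 11280) = (24013 + 2*(12*(¼)))*(720 + 11280) = (24013 + 2*3)*12000 = (24013 + 6)*12000 = 24019*12000 = 288228000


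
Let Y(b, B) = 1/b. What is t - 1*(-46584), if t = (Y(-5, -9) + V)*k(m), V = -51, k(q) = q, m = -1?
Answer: 233176/5 ≈ 46635.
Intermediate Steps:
t = 256/5 (t = (1/(-5) - 51)*(-1) = (-1/5 - 51)*(-1) = -256/5*(-1) = 256/5 ≈ 51.200)
t - 1*(-46584) = 256/5 - 1*(-46584) = 256/5 + 46584 = 233176/5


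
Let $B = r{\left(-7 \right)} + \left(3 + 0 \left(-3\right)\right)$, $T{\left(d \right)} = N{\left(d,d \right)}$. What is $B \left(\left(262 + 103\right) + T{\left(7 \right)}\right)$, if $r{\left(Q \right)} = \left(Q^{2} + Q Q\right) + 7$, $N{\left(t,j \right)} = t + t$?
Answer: $40932$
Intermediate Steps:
$N{\left(t,j \right)} = 2 t$
$T{\left(d \right)} = 2 d$
$r{\left(Q \right)} = 7 + 2 Q^{2}$ ($r{\left(Q \right)} = \left(Q^{2} + Q^{2}\right) + 7 = 2 Q^{2} + 7 = 7 + 2 Q^{2}$)
$B = 108$ ($B = \left(7 + 2 \left(-7\right)^{2}\right) + \left(3 + 0 \left(-3\right)\right) = \left(7 + 2 \cdot 49\right) + \left(3 + 0\right) = \left(7 + 98\right) + 3 = 105 + 3 = 108$)
$B \left(\left(262 + 103\right) + T{\left(7 \right)}\right) = 108 \left(\left(262 + 103\right) + 2 \cdot 7\right) = 108 \left(365 + 14\right) = 108 \cdot 379 = 40932$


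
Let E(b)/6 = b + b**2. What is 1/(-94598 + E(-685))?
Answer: 1/2716642 ≈ 3.6810e-7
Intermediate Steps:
E(b) = 6*b + 6*b**2 (E(b) = 6*(b + b**2) = 6*b + 6*b**2)
1/(-94598 + E(-685)) = 1/(-94598 + 6*(-685)*(1 - 685)) = 1/(-94598 + 6*(-685)*(-684)) = 1/(-94598 + 2811240) = 1/2716642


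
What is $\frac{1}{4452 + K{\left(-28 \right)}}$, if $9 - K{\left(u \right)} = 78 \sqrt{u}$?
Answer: $\frac{1487}{6690291} + \frac{52 i \sqrt{7}}{6690291} \approx 0.00022226 + 2.0564 \cdot 10^{-5} i$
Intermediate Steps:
$K{\left(u \right)} = 9 - 78 \sqrt{u}$
$\frac{1}{4452 + K{\left(-28 \right)}} = \frac{1}{4452 + \left(9 - 78 \sqrt{-28}\right)} = \frac{1}{4452 + \left(9 - 78 \cdot 2 i \sqrt{7}\right)} = \frac{1}{4452 + \left(9 - 156 i \sqrt{7}\right)} = \frac{1}{4461 - 156 i \sqrt{7}}$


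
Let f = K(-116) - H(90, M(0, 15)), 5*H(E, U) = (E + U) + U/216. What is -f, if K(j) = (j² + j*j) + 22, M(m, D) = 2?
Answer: -14534423/540 ≈ -26916.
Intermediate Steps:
K(j) = 22 + 2*j² (K(j) = (j² + j²) + 22 = 2*j² + 22 = 22 + 2*j²)
H(E, U) = E/5 + 217*U/1080 (H(E, U) = ((E + U) + U/216)/5 = (E + 217*U/216)/5 = E/5 + 217*U/1080)
f = 14534423/540 (f = (22 + 2*(-116)²) - ((⅕)*90 + (217/1080)*2) = (22 + 2*13456) - (18 + 217/540) = (22 + 26912) - 1*9937/540 = 26934 - 9937/540 = 14534423/540 ≈ 26916.)
-f = -1*14534423/540 = -14534423/540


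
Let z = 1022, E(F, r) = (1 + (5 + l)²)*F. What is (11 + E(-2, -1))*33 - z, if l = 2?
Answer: -3959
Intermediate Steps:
E(F, r) = 50*F (E(F, r) = (1 + (5 + 2)²)*F = (1 + 7²)*F = (1 + 49)*F = 50*F)
(11 + E(-2, -1))*33 - z = (11 + 50*(-2))*33 - 1*1022 = (11 - 100)*33 - 1022 = -89*33 - 1022 = -2937 - 1022 = -3959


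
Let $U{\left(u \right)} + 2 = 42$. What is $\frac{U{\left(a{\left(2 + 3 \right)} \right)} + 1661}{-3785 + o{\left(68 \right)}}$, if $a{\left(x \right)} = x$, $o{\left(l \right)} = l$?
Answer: $- \frac{27}{59} \approx -0.45763$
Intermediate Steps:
$U{\left(u \right)} = 40$ ($U{\left(u \right)} = -2 + 42 = 40$)
$\frac{U{\left(a{\left(2 + 3 \right)} \right)} + 1661}{-3785 + o{\left(68 \right)}} = \frac{40 + 1661}{-3785 + 68} = \frac{1701}{-3717} = 1701 \left(- \frac{1}{3717}\right) = - \frac{27}{59}$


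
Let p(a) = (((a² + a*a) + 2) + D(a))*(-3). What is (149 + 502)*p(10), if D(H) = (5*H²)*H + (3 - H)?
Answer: -10145835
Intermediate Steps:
D(H) = 3 - H + 5*H³ (D(H) = 5*H³ + (3 - H) = 3 - H + 5*H³)
p(a) = -15 - 15*a³ - 6*a² + 3*a (p(a) = (((a² + a*a) + 2) + (3 - a + 5*a³))*(-3) = (((a² + a²) + 2) + (3 - a + 5*a³))*(-3) = ((2*a² + 2) + (3 - a + 5*a³))*(-3) = ((2 + 2*a²) + (3 - a + 5*a³))*(-3) = (5 - a + 2*a² + 5*a³)*(-3) = -15 - 15*a³ - 6*a² + 3*a)
(149 + 502)*p(10) = (149 + 502)*(-15 - 15*10³ - 6*10² + 3*10) = 651*(-15 - 15*1000 - 6*100 + 30) = 651*(-15 - 15000 - 600 + 30) = 651*(-15585) = -10145835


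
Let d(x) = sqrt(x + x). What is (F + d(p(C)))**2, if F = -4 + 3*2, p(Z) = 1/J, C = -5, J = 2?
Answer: 9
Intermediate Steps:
p(Z) = 1/2
d(x) = sqrt(2)*sqrt(x) (d(x) = sqrt(2*x) = sqrt(2)*sqrt(x))
F = 2 (F = -4 + 6 = 2)
(F + d(p(C)))**2 = (2 + sqrt(2)*sqrt(1/2))**2 = (2 + sqrt(2)*(sqrt(2)/2))**2 = (2 + 1)**2 = 3**2 = 9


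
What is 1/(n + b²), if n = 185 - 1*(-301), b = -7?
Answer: 1/535 ≈ 0.0018692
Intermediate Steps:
n = 486 (n = 185 + 301 = 486)
1/(n + b²) = 1/(486 + (-7)²) = 1/(486 + 49) = 1/535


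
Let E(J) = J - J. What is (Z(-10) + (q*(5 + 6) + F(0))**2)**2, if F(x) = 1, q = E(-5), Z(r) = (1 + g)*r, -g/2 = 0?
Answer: 81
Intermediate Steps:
g = 0 (g = -2*0 = 0)
Z(r) = r (Z(r) = (1 + 0)*r = 1*r = r)
E(J) = 0
q = 0
(Z(-10) + (q*(5 + 6) + F(0))**2)**2 = (-10 + (0*(5 + 6) + 1)**2)**2 = (-10 + (0*11 + 1)**2)**2 = (-10 + (0 + 1)**2)**2 = (-10 + 1**2)**2 = (-10 + 1)**2 = (-9)**2 = 81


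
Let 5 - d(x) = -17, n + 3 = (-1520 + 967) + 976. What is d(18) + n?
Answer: 442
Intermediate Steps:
n = 420 (n = -3 + ((-1520 + 967) + 976) = -3 + (-553 + 976) = -3 + 423 = 420)
d(x) = 22 (d(x) = 5 - 1*(-17) = 5 + 17 = 22)
d(18) + n = 22 + 420 = 442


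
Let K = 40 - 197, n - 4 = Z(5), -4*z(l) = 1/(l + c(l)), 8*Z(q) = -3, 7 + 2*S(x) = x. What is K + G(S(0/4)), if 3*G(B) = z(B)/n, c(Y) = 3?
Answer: -13655/87 ≈ -156.95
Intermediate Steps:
S(x) = -7/2 + x/2
Z(q) = -3/8 (Z(q) = (1/8)*(-3) = -3/8)
z(l) = -1/(4*(3 + l)) (z(l) = -1/(4*(l + 3)) = -1/(4*(3 + l)))
n = 29/8 (n = 4 - 3/8 = 29/8 ≈ 3.6250)
G(B) = -8/(87*(12 + 4*B)) (G(B) = ((-1/(12 + 4*B))/(29/8))/3 = (-1/(12 + 4*B)*(8/29))/3 = (-8/(29*(12 + 4*B)))/3 = -8/(87*(12 + 4*B)))
K = -157
K + G(S(0/4)) = -157 - 2/(261 + 87*(-7/2 + (0/4)/2)) = -157 - 2/(261 + 87*(-7/2 + (0*(1/4))/2)) = -157 - 2/(261 + 87*(-7/2 + (1/2)*0)) = -157 - 2/(261 + 87*(-7/2 + 0)) = -157 - 2/(261 + 87*(-7/2)) = -157 - 2/(261 - 609/2) = -157 - 2/(-87/2) = -157 - 2*(-2/87) = -157 + 4/87 = -13655/87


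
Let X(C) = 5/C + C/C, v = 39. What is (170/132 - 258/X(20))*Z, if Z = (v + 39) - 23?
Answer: -67687/6 ≈ -11281.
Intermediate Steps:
X(C) = 1 + 5/C (X(C) = 5/C + 1 = 1 + 5/C)
Z = 55 (Z = (39 + 39) - 23 = 78 - 23 = 55)
(170/132 - 258/X(20))*Z = (170/132 - 258*20/(5 + 20))*55 = (170*(1/132) - 258/((1/20)*25))*55 = (85/66 - 258/5/4)*55 = (85/66 - 258*4/5)*55 = (85/66 - 1032/5)*55 = -67687/330*55 = -67687/6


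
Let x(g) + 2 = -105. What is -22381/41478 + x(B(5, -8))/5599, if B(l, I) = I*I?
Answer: -129749365/232235322 ≈ -0.55870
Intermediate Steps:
B(l, I) = I**2
x(g) = -107 (x(g) = -2 - 105 = -107)
-22381/41478 + x(B(5, -8))/5599 = -22381/41478 - 107/5599 = -129749365/232235322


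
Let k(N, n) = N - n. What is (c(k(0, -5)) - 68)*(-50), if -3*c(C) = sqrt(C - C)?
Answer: 3400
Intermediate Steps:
c(C) = 0 (c(C) = -sqrt(C - C)/3 = -sqrt(0)/3 = -1/3*0 = 0)
(c(k(0, -5)) - 68)*(-50) = (0 - 68)*(-50) = -68*(-50) = 3400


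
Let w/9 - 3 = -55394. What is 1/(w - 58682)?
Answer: -1/557201 ≈ -1.7947e-6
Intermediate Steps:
w = -498519 (w = 27 + 9*(-55394) = 27 - 498546 = -498519)
1/(w - 58682) = 1/(-498519 - 58682) = 1/(-557201) = -1/557201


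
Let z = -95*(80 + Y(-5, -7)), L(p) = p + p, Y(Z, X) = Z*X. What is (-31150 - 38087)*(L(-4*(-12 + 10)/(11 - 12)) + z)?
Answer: 757522017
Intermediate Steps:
Y(Z, X) = X*Z
L(p) = 2*p
z = -10925 (z = -95*(80 - 7*(-5)) = -95*(80 + 35) = -95*115 = -10925)
(-31150 - 38087)*(L(-4*(-12 + 10)/(11 - 12)) + z) = (-31150 - 38087)*(2*(-4*(-12 + 10)/(11 - 12)) - 10925) = -69237*(2*(-(-8)/(-1)) - 10925) = -69237*(2*(-(-8)*(-1)) - 10925) = -69237*(2*(-4*2) - 10925) = -69237*(2*(-8) - 10925) = -69237*(-16 - 10925) = -69237*(-10941) = 757522017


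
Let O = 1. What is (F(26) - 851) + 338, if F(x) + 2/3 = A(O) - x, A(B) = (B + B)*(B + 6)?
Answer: -1577/3 ≈ -525.67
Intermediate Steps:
A(B) = 2*B*(6 + B) (A(B) = (2*B)*(6 + B) = 2*B*(6 + B))
F(x) = 40/3 - x (F(x) = -⅔ + (2*1*(6 + 1) - x) = -⅔ + (2*1*7 - x) = -⅔ + (14 - x) = 40/3 - x)
(F(26) - 851) + 338 = ((40/3 - 1*26) - 851) + 338 = ((40/3 - 26) - 851) + 338 = (-38/3 - 851) + 338 = -2591/3 + 338 = -1577/3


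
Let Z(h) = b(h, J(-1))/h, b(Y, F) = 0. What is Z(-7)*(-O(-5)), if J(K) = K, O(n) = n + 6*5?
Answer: 0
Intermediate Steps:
O(n) = 30 + n (O(n) = n + 30 = 30 + n)
Z(h) = 0 (Z(h) = 0/h = 0)
Z(-7)*(-O(-5)) = 0*(-(30 - 5)) = 0*(-1*25) = 0*(-25) = 0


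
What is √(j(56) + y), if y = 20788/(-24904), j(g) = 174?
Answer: √6712418702/6226 ≈ 13.159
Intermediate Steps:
y = -5197/6226 (y = 20788*(-1/24904) = -5197/6226 ≈ -0.83473)
√(j(56) + y) = √(174 - 5197/6226) = √(1078127/6226) = √6712418702/6226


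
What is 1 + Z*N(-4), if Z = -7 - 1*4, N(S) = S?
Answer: 45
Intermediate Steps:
Z = -11 (Z = -7 - 4 = -11)
1 + Z*N(-4) = 1 - 11*(-4) = 1 + 44 = 45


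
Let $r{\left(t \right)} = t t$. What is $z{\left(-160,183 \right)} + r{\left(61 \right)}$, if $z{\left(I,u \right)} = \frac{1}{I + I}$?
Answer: $\frac{1190719}{320} \approx 3721.0$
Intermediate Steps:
$r{\left(t \right)} = t^{2}$
$z{\left(I,u \right)} = \frac{1}{2 I}$
$z{\left(-160,183 \right)} + r{\left(61 \right)} = \frac{1}{2 \left(-160\right)} + 61^{2} = \frac{1}{2} \left(- \frac{1}{160}\right) + 3721 = - \frac{1}{320} + 3721 = \frac{1190719}{320}$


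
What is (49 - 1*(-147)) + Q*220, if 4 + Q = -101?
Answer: -22904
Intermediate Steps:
Q = -105 (Q = -4 - 101 = -105)
(49 - 1*(-147)) + Q*220 = (49 - 1*(-147)) - 105*220 = (49 + 147) - 23100 = 196 - 23100 = -22904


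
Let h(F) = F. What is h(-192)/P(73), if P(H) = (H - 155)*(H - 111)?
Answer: -48/779 ≈ -0.061617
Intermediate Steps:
P(H) = (-155 + H)*(-111 + H)
h(-192)/P(73) = -192/(17205 + 73² - 266*73) = -192/(17205 + 5329 - 19418) = -192/3116 = -192*1/3116 = -48/779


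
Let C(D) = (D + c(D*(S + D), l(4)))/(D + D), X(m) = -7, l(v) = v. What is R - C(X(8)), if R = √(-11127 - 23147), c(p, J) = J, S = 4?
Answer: -3/14 + I*√34274 ≈ -0.21429 + 185.13*I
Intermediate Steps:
C(D) = (4 + D)/(2*D) (C(D) = (D + 4)/(D + D) = (4 + D)/((2*D)) = (4 + D)*(1/(2*D)) = (4 + D)/(2*D))
R = I*√34274 (R = √(-34274) = I*√34274 ≈ 185.13*I)
R - C(X(8)) = I*√34274 - (4 - 7)/(2*(-7)) = I*√34274 - (-1)*(-3)/(2*7) = I*√34274 - 1*3/14 = I*√34274 - 3/14 = -3/14 + I*√34274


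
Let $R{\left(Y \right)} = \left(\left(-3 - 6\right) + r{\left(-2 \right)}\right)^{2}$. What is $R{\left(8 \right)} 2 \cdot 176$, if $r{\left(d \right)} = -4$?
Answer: $59488$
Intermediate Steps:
$R{\left(Y \right)} = 169$ ($R{\left(Y \right)} = \left(\left(-3 - 6\right) - 4\right)^{2} = \left(-9 - 4\right)^{2} = \left(-13\right)^{2} = 169$)
$R{\left(8 \right)} 2 \cdot 176 = 169 \cdot 2 \cdot 176 = 338 \cdot 176 = 59488$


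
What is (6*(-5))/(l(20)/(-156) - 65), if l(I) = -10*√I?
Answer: 59319/128522 + 117*√5/128522 ≈ 0.46358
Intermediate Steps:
(6*(-5))/(l(20)/(-156) - 65) = (6*(-5))/(-20*√5/(-156) - 65) = -30/(-20*√5*(-1/156) - 65) = -30/(5*√5/39 - 65) = -30/(-65 + 5*√5/39)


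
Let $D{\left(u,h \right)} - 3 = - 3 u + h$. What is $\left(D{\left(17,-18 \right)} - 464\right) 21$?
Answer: $-11130$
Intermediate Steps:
$D{\left(u,h \right)} = 3 + h - 3 u$ ($D{\left(u,h \right)} = 3 + \left(- 3 u + h\right) = 3 + \left(h - 3 u\right) = 3 + h - 3 u$)
$\left(D{\left(17,-18 \right)} - 464\right) 21 = \left(\left(3 - 18 - 51\right) - 464\right) 21 = \left(-66 - 464\right) 21 = \left(-530\right) 21 = -11130$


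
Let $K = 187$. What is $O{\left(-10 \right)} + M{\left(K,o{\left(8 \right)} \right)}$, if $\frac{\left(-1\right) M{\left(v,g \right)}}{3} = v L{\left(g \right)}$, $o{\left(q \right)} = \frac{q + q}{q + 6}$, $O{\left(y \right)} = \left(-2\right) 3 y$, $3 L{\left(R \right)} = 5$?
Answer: $-875$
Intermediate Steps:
$L{\left(R \right)} = \frac{5}{3}$ ($L{\left(R \right)} = \frac{1}{3} \cdot 5 = \frac{5}{3}$)
$O{\left(y \right)} = - 6 y$
$o{\left(q \right)} = \frac{2 q}{6 + q}$
$M{\left(v,g \right)} = - 5 v$ ($M{\left(v,g \right)} = - 3 v \frac{5}{3} = - 3 \frac{5 v}{3} = - 5 v$)
$O{\left(-10 \right)} + M{\left(K,o{\left(8 \right)} \right)} = \left(-6\right) \left(-10\right) - 935 = 60 - 935 = -875$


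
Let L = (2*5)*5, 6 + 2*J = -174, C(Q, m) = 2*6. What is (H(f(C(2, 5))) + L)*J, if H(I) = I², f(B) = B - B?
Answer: -4500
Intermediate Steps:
C(Q, m) = 12
f(B) = 0
J = -90 (J = -3 + (½)*(-174) = -3 - 87 = -90)
L = 50 (L = 10*5 = 50)
(H(f(C(2, 5))) + L)*J = (0² + 50)*(-90) = (0 + 50)*(-90) = 50*(-90) = -4500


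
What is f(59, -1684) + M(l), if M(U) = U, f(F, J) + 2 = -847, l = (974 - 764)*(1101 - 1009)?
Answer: 18471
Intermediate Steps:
l = 19320 (l = 210*92 = 19320)
f(F, J) = -849 (f(F, J) = -2 - 847 = -849)
f(59, -1684) + M(l) = -849 + 19320 = 18471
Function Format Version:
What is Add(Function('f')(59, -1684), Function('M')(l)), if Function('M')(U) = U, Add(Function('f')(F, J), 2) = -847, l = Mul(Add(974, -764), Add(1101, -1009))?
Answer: 18471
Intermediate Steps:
l = 19320 (l = Mul(210, 92) = 19320)
Function('f')(F, J) = -849 (Function('f')(F, J) = Add(-2, -847) = -849)
Add(Function('f')(59, -1684), Function('M')(l)) = Add(-849, 19320) = 18471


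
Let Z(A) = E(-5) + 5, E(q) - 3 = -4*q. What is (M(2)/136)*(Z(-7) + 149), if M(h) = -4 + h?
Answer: -177/68 ≈ -2.6029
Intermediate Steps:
E(q) = 3 - 4*q
Z(A) = 28 (Z(A) = (3 - 4*(-5)) + 5 = (3 + 20) + 5 = 23 + 5 = 28)
(M(2)/136)*(Z(-7) + 149) = ((-4 + 2)/136)*(28 + 149) = -2*1/136*177 = -1/68*177 = -177/68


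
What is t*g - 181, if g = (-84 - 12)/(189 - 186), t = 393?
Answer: -12757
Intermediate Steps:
g = -32 (g = -96/3 = -96*1/3 = -32)
t*g - 181 = 393*(-32) - 181 = -12576 - 181 = -12757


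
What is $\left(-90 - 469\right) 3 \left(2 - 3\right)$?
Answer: $1677$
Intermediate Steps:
$\left(-90 - 469\right) 3 \left(2 - 3\right) = - 559 \cdot 3 \left(-1\right) = \left(-559\right) \left(-3\right) = 1677$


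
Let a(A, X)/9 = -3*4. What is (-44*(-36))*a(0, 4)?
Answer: -171072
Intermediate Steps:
a(A, X) = -108 (a(A, X) = 9*(-3*4) = 9*(-12) = -108)
(-44*(-36))*a(0, 4) = -44*(-36)*(-108) = 1584*(-108) = -171072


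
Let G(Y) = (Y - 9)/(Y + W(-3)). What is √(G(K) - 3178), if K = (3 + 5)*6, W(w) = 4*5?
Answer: I*√3673105/34 ≈ 56.369*I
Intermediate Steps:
W(w) = 20
K = 48 (K = 8*6 = 48)
G(Y) = (-9 + Y)/(20 + Y) (G(Y) = (Y - 9)/(Y + 20) = (-9 + Y)/(20 + Y))
√(G(K) - 3178) = √((-9 + 48)/(20 + 48) - 3178) = √(39/68 - 3178) = √(-216065/68) = I*√3673105/34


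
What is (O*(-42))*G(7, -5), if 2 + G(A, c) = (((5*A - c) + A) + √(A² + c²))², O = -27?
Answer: 2586654 + 106596*√74 ≈ 3.5036e+6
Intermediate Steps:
G(A, c) = -2 + (√(A² + c²) - c + 6*A)² (G(A, c) = -2 + (((5*A - c) + A) + √(A² + c²))² = -2 + (((-c + 5*A) + A) + √(A² + c²))² = -2 + ((-c + 6*A) + √(A² + c²))² = -2 + (√(A² + c²) - c + 6*A)²)
(O*(-42))*G(7, -5) = (-27*(-42))*(-2 + (√(7² + (-5)²) - 1*(-5) + 6*7)²) = 1134*(-2 + (√(49 + 25) + 5 + 42)²) = 1134*(-2 + (√74 + 5 + 42)²) = 1134*(-2 + (47 + √74)²) = -2268 + 1134*(47 + √74)²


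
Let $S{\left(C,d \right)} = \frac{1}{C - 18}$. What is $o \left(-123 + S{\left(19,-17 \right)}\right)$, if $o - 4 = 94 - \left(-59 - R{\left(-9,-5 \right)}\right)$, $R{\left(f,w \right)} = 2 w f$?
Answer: $-30134$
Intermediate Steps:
$S{\left(C,d \right)} = \frac{1}{-18 + C}$
$R{\left(f,w \right)} = 2 f w$
$o = 247$ ($o = 4 + \left(94 - \left(-59 - 2 \left(-9\right) \left(-5\right)\right)\right) = 4 + \left(94 - \left(-59 - 90\right)\right) = 4 + \left(94 - -149\right) = 4 + \left(94 + 149\right) = 4 + 243 = 247$)
$o \left(-123 + S{\left(19,-17 \right)}\right) = 247 \left(-123 + \frac{1}{-18 + 19}\right) = 247 \left(-123 + 1^{-1}\right) = 247 \left(-123 + 1\right) = 247 \left(-122\right) = -30134$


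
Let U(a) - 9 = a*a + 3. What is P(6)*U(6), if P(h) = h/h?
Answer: 48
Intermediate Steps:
P(h) = 1
U(a) = 12 + a² (U(a) = 9 + (a*a + 3) = 9 + (a² + 3) = 9 + (3 + a²) = 12 + a²)
P(6)*U(6) = 1*(12 + 6²) = 1*(12 + 36) = 1*48 = 48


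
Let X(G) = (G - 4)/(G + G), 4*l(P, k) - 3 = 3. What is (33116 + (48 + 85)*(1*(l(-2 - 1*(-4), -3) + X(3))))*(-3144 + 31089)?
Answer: 930382200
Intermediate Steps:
l(P, k) = 3/2 (l(P, k) = ¾ + (¼)*3 = ¾ + ¾ = 3/2)
X(G) = (-4 + G)/(2*G) (X(G) = (-4 + G)/((2*G)) = (-4 + G)*(1/(2*G)) = (-4 + G)/(2*G))
(33116 + (48 + 85)*(1*(l(-2 - 1*(-4), -3) + X(3))))*(-3144 + 31089) = (33116 + (48 + 85)*(1*(3/2 + (½)*(-4 + 3)/3)))*(-3144 + 31089) = (33116 + 133*(1*(3/2 + (½)*(⅓)*(-1))))*27945 = (33116 + 133*(1*(3/2 - ⅙)))*27945 = (33116 + 133*(1*(4/3)))*27945 = (33116 + 133*(4/3))*27945 = (33116 + 532/3)*27945 = (99880/3)*27945 = 930382200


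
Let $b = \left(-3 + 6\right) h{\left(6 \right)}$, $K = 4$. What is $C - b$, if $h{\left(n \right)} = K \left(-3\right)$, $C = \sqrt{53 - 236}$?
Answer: $36 + i \sqrt{183} \approx 36.0 + 13.528 i$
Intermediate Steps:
$C = i \sqrt{183}$ ($C = \sqrt{-183} = i \sqrt{183} \approx 13.528 i$)
$h{\left(n \right)} = -12$ ($h{\left(n \right)} = 4 \left(-3\right) = -12$)
$b = -36$ ($b = \left(-3 + 6\right) \left(-12\right) = 3 \left(-12\right) = -36$)
$C - b = i \sqrt{183} - -36 = i \sqrt{183} + 36 = 36 + i \sqrt{183}$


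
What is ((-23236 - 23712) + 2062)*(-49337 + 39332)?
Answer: 449084430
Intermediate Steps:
((-23236 - 23712) + 2062)*(-49337 + 39332) = (-46948 + 2062)*(-10005) = -44886*(-10005) = 449084430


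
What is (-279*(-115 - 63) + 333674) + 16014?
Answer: 399350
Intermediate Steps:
(-279*(-115 - 63) + 333674) + 16014 = (-279*(-178) + 333674) + 16014 = (49662 + 333674) + 16014 = 383336 + 16014 = 399350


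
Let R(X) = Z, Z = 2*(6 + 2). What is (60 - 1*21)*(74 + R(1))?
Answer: 3510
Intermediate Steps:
Z = 16 (Z = 2*8 = 16)
R(X) = 16
(60 - 1*21)*(74 + R(1)) = (60 - 1*21)*(74 + 16) = (60 - 21)*90 = 39*90 = 3510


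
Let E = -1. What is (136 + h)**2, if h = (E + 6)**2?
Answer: 25921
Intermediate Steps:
h = 25 (h = (-1 + 6)**2 = 5**2 = 25)
(136 + h)**2 = (136 + 25)**2 = 161**2 = 25921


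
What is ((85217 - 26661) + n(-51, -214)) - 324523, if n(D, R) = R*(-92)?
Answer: -246279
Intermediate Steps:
n(D, R) = -92*R
((85217 - 26661) + n(-51, -214)) - 324523 = ((85217 - 26661) - 92*(-214)) - 324523 = (58556 + 19688) - 324523 = 78244 - 324523 = -246279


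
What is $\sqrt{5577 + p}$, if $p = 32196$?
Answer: $3 \sqrt{4197} \approx 194.35$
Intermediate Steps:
$\sqrt{5577 + p} = \sqrt{5577 + 32196} = \sqrt{37773} = 3 \sqrt{4197}$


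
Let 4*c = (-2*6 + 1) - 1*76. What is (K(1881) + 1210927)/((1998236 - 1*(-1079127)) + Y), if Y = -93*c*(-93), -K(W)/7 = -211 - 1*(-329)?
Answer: 4840404/11556989 ≈ 0.41883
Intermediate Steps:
K(W) = -826 (K(W) = -7*(-211 - 1*(-329)) = -7*(-211 + 329) = -7*118 = -826)
c = -87/4 (c = ((-2*6 + 1) - 1*76)/4 = ((-12 + 1) - 76)/4 = (-11 - 76)/4 = (1/4)*(-87) = -87/4 ≈ -21.750)
Y = -752463/4 (Y = -93*(-87/4)*(-93) = (8091/4)*(-93) = -752463/4 ≈ -1.8812e+5)
(K(1881) + 1210927)/((1998236 - 1*(-1079127)) + Y) = (-826 + 1210927)/((1998236 - 1*(-1079127)) - 752463/4) = 1210101/((1998236 + 1079127) - 752463/4) = 1210101/(3077363 - 752463/4) = 1210101/(11556989/4) = 1210101*(4/11556989) = 4840404/11556989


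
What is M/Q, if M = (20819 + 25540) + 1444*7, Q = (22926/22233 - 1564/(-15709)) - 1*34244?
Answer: -285819747971/173327576538 ≈ -1.6490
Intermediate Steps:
Q = -173327576538/5061713 (Q = (22926*(1/22233) - 1564*(-1/15709)) - 34244 = (7642/7411 + 68/683) - 34244 = 5723434/5061713 - 34244 = -173327576538/5061713 ≈ -34243.)
M = 56467 (M = 46359 + 10108 = 56467)
M/Q = 56467/(-173327576538/5061713) = 56467*(-5061713/173327576538) = -285819747971/173327576538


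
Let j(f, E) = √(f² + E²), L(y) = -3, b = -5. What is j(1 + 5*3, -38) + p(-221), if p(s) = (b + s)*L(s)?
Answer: 678 + 10*√17 ≈ 719.23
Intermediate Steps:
p(s) = 15 - 3*s (p(s) = (-5 + s)*(-3) = 15 - 3*s)
j(f, E) = √(E² + f²)
j(1 + 5*3, -38) + p(-221) = √((-38)² + (1 + 5*3)²) + (15 - 3*(-221)) = √(1444 + (1 + 15)²) + (15 + 663) = √(1444 + 16²) + 678 = √(1444 + 256) + 678 = √1700 + 678 = 10*√17 + 678 = 678 + 10*√17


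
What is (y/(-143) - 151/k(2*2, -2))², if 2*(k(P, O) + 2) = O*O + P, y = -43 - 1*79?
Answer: 455779801/81796 ≈ 5572.2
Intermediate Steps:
y = -122 (y = -43 - 79 = -122)
k(P, O) = -2 + P/2 + O²/2 (k(P, O) = -2 + (O*O + P)/2 = -2 + (O² + P)/2 = -2 + (P + O²)/2 = -2 + (P/2 + O²/2) = -2 + P/2 + O²/2)
(y/(-143) - 151/k(2*2, -2))² = (-122/(-143) - 151/(-2 + (2*2)/2 + (½)*(-2)²))² = (-122*(-1/143) - 151/(-2 + (½)*4 + (½)*4))² = (122/143 - 151/(-2 + 2 + 2))² = (122/143 - 151/2)² = (-21349/286)² = 455779801/81796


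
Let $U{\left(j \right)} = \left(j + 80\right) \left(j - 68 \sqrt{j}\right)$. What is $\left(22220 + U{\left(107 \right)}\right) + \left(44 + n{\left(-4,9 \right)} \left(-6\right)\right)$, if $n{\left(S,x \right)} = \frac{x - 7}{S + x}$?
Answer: $\frac{211353}{5} - 12716 \sqrt{107} \approx -89265.0$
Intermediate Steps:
$n{\left(S,x \right)} = \frac{-7 + x}{S + x}$
$U{\left(j \right)} = \left(80 + j\right) \left(j - 68 \sqrt{j}\right)$
$\left(22220 + U{\left(107 \right)}\right) + \left(44 + n{\left(-4,9 \right)} \left(-6\right)\right) = \left(22220 + \left(107^{2} - 5440 \sqrt{107} - 68 \cdot 107^{\frac{3}{2}} + 80 \cdot 107\right)\right) + \left(44 + \frac{-7 + 9}{-4 + 9} \left(-6\right)\right) = \left(22220 + \left(11449 - 5440 \sqrt{107} - 68 \cdot 107 \sqrt{107} + 8560\right)\right) + \left(44 + \frac{1}{5} \cdot 2 \left(-6\right)\right) = \left(22220 + \left(11449 - 5440 \sqrt{107} - 7276 \sqrt{107} + 8560\right)\right) + \left(44 + \frac{1}{5} \cdot 2 \left(-6\right)\right) = \left(22220 + \left(20009 - 12716 \sqrt{107}\right)\right) + \left(44 + \frac{2}{5} \left(-6\right)\right) = \left(42229 - 12716 \sqrt{107}\right) + \left(44 - \frac{12}{5}\right) = \left(42229 - 12716 \sqrt{107}\right) + \frac{208}{5} = \frac{211353}{5} - 12716 \sqrt{107}$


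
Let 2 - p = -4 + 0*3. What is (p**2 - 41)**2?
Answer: 25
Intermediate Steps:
p = 6 (p = 2 - (-4 + 0*3) = 2 - (-4 + 0) = 2 - 1*(-4) = 2 + 4 = 6)
(p**2 - 41)**2 = (6**2 - 41)**2 = (36 - 41)**2 = (-5)**2 = 25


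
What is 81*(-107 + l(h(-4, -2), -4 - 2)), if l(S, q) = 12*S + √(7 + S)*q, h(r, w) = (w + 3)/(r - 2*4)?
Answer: -8748 - 81*√249 ≈ -10026.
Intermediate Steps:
h(r, w) = (3 + w)/(-8 + r) (h(r, w) = (3 + w)/(r - 8) = (3 + w)/(-8 + r))
l(S, q) = 12*S + q*√(7 + S)
81*(-107 + l(h(-4, -2), -4 - 2)) = 81*(-107 + (12*((3 - 2)/(-8 - 4)) + (-4 - 2)*√(7 + (3 - 2)/(-8 - 4)))) = 81*(-107 + (12*(1/(-12)) - 6*√(7 + 1/(-12)))) = 81*(-107 + (12*(-1/12*1) - 6*√(7 - 1/12*1))) = 81*(-107 + (12*(-1/12) - 6*√(7 - 1/12))) = 81*(-107 + (-1 - √249)) = 81*(-108 - √249) = -8748 - 81*√249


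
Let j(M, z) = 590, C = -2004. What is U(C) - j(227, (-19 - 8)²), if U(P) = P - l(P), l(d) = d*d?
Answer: -4018610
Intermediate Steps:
l(d) = d²
U(P) = P - P²
U(C) - j(227, (-19 - 8)²) = -2004*(1 - 1*(-2004)) - 1*590 = -2004*(1 + 2004) - 590 = -2004*2005 - 590 = -4018020 - 590 = -4018610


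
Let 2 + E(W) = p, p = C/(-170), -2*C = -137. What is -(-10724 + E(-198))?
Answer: 3646977/340 ≈ 10726.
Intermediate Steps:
C = 137/2 (C = -1/2*(-137) = 137/2 ≈ 68.500)
p = -137/340 (p = (137/2)/(-170) = (137/2)*(-1/170) = -137/340 ≈ -0.40294)
E(W) = -817/340 (E(W) = -2 - 137/340 = -817/340)
-(-10724 + E(-198)) = -(-10724 - 817/340) = -1*(-3646977/340) = 3646977/340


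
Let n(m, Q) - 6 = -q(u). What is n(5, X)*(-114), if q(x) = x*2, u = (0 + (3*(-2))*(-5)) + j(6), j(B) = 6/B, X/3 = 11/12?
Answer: 6384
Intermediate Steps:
X = 11/4 (X = 3*(11/12) = 11/4 ≈ 2.7500)
u = 31 (u = (0 + (3*(-2))*(-5)) + 6/6 = (0 - 6*(-5)) + 6*(⅙) = (0 + 30) + 1 = 30 + 1 = 31)
q(x) = 2*x
n(m, Q) = -56 (n(m, Q) = 6 - 2*31 = 6 - 1*62 = 6 - 62 = -56)
n(5, X)*(-114) = -56*(-114) = 6384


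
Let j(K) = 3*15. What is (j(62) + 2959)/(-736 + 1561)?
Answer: 3004/825 ≈ 3.6412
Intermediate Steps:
j(K) = 45
(j(62) + 2959)/(-736 + 1561) = (45 + 2959)/(-736 + 1561) = 3004/825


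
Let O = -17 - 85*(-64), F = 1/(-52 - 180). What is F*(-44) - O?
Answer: -314523/58 ≈ -5422.8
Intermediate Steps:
F = -1/232 (F = 1/(-232) = -1/232 ≈ -0.0043103)
O = 5423 (O = -17 + 5440 = 5423)
F*(-44) - O = -1/232*(-44) - 1*5423 = 11/58 - 5423 = -314523/58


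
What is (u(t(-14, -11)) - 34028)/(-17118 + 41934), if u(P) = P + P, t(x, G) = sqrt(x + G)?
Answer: -181/132 + 5*I/12408 ≈ -1.3712 + 0.00040297*I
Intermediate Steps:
t(x, G) = sqrt(G + x)
u(P) = 2*P
(u(t(-14, -11)) - 34028)/(-17118 + 41934) = (2*sqrt(-11 - 14) - 34028)/(-17118 + 41934) = (2*sqrt(-25) - 34028)/24816 = (2*(5*I) - 34028)*(1/24816) = (10*I - 34028)*(1/24816) = (-34028 + 10*I)*(1/24816) = -181/132 + 5*I/12408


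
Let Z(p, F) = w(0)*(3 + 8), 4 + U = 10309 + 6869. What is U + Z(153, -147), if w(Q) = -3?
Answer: 17141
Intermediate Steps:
U = 17174 (U = -4 + (10309 + 6869) = -4 + 17178 = 17174)
Z(p, F) = -33 (Z(p, F) = -3*(3 + 8) = -3*11 = -33)
U + Z(153, -147) = 17174 - 33 = 17141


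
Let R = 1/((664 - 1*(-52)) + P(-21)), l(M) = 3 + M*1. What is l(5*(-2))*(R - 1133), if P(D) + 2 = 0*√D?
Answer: 808961/102 ≈ 7931.0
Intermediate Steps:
l(M) = 3 + M
P(D) = -2 (P(D) = -2 + 0*√D = -2 + 0 = -2)
R = 1/714 (R = 1/((664 - 1*(-52)) - 2) = 1/((664 + 52) - 2) = 1/(716 - 2) = 1/714 ≈ 0.0014006)
l(5*(-2))*(R - 1133) = (3 + 5*(-2))*(1/714 - 1133) = (3 - 10)*(-808961/714) = -7*(-808961/714) = 808961/102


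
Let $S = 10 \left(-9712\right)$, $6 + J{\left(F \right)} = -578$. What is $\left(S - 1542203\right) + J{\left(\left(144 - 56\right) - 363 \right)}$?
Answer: $-1639907$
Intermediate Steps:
$J{\left(F \right)} = -584$ ($J{\left(F \right)} = -6 - 578 = -584$)
$S = -97120$
$\left(S - 1542203\right) + J{\left(\left(144 - 56\right) - 363 \right)} = \left(-97120 - 1542203\right) - 584 = -1639323 - 584 = -1639907$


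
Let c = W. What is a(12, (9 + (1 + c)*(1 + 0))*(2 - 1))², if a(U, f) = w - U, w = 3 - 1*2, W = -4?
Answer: 121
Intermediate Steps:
c = -4
w = 1 (w = 3 - 2 = 1)
a(U, f) = 1 - U
a(12, (9 + (1 + c)*(1 + 0))*(2 - 1))² = (1 - 1*12)² = (1 - 12)² = (-11)² = 121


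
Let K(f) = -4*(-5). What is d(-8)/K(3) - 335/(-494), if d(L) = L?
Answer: 687/2470 ≈ 0.27814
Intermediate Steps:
K(f) = 20
d(-8)/K(3) - 335/(-494) = -8/20 - 335/(-494) = -8*1/20 - 335*(-1/494) = -⅖ + 335/494 = 687/2470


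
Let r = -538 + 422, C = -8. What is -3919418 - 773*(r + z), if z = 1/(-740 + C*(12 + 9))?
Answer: -3477412227/908 ≈ -3.8297e+6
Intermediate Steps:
z = -1/908 (z = 1/(-740 - 8*(12 + 9)) = 1/(-740 - 8*21) = 1/(-740 - 168) = 1/(-908) = -1/908 ≈ -0.0011013)
r = -116
-3919418 - 773*(r + z) = -3919418 - 773*(-116 - 1/908) = -3919418 - 773*(-105329)/908 = -3919418 - 1*(-81419317/908) = -3919418 + 81419317/908 = -3477412227/908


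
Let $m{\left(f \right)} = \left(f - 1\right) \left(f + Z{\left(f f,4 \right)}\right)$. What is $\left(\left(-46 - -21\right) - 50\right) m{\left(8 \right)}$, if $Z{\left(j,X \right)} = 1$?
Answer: $-4725$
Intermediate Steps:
$m{\left(f \right)} = \left(1 + f\right) \left(-1 + f\right)$ ($m{\left(f \right)} = \left(f - 1\right) \left(f + 1\right) = \left(-1 + f\right) \left(1 + f\right) = \left(1 + f\right) \left(-1 + f\right)$)
$\left(\left(-46 - -21\right) - 50\right) m{\left(8 \right)} = \left(\left(-46 - -21\right) - 50\right) \left(-1 + 8^{2}\right) = \left(\left(-46 + 21\right) - 50\right) \left(-1 + 64\right) = \left(-25 - 50\right) 63 = \left(-75\right) 63 = -4725$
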